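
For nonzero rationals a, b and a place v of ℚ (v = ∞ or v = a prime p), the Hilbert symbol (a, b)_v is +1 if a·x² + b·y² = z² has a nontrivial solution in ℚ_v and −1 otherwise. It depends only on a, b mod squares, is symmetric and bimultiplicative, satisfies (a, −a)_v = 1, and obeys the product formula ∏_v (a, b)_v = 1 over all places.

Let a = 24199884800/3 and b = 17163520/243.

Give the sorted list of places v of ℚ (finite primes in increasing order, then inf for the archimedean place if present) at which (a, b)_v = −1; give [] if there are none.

[]

Mod squares: a ≡ 14469, b ≡ 201135. Check v ∈ {∞, 2, 3, 5, 7, 11, 13, 23, 53}.
v=13: a=13^1·(≡7), b=13^0·(≡4) mod 13; (7|13)=-1, (4|13)=+1; (−1)^{1·0·6}·(-1)^0·(+1)^1 = +1.
v=∞: 14469 > 0 and 201135 > 0  ⇒  (a,b)_∞ = +1.
v=3: a=3^-1·(≡2), b=3^-5·(≡1) mod 3; (2|3)=-1, (1|3)=+1; (−1)^{-1·-5·1}·(-1)^-5·(+1)^-1 = +1.
v=5: a=5^2·(≡4), b=5^1·(≡3) mod 5; (4|5)=+1, (3|5)=-1; (−1)^{2·1·2}·(+1)^1·(-1)^2 = +1.
v=2: v_2(a)=12, v_2(b)=8; units ≡ 5, 7 (mod 8); ε·ε+αω+βω = 0·1+12·0+8·1 ≡ 0  ⇒  (a,b)_2 = +1.
v=23: a=23^0·(≡18), b=23^1·(≡11) mod 23; (18|23)=+1, (11|23)=-1; (−1)^{0·1·11}·(+1)^1·(-1)^0 = +1.
v=11: a=11^0·(≡1), b=11^1·(≡3) mod 11; (1|11)=+1, (3|11)=+1; (−1)^{0·1·5}·(+1)^1·(+1)^0 = +1.
v=53: a=53^1·(≡27), b=53^1·(≡14) mod 53; (27|53)=-1, (14|53)=-1; (−1)^{1·1·26}·(-1)^1·(-1)^1 = +1.
v=7: a=7^3·(≡4), b=7^0·(≡2) mod 7; (4|7)=+1, (2|7)=+1; (−1)^{3·0·3}·(+1)^0·(+1)^3 = +1.
Every local symbol is +1, so the conic 14469·x² + 201135·y² = z² has ℚ_v-points for all v and hence a ℚ-point; (a, b / ℚ) ≅ M_2(ℚ).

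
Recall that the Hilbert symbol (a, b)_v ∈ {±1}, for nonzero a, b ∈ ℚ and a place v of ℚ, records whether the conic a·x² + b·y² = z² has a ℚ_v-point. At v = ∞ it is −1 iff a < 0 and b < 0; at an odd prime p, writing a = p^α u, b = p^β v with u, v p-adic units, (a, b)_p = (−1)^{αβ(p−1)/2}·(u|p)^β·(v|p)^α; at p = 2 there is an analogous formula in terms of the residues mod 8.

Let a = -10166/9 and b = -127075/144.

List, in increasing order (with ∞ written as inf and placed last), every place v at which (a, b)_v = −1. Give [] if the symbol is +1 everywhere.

[2, 13, 23, inf]

Mod squares: a ≡ -10166, b ≡ -5083. Check v ∈ {∞, 2, 3, 5, 13, 17, 23}.
v=2: v_2(a)=1, v_2(b)=-4; units ≡ 5, 5 (mod 8); ε·ε+αω+βω = 0·0+1·1+-4·1 ≡ 1  ⇒  (a,b)_2 = -1.
v=3: a=3^-2·(≡1), b=3^-2·(≡2) mod 3; (1|3)=+1, (2|3)=-1; (−1)^{-2·-2·1}·(+1)^-2·(-1)^-2 = +1.
v=13: a=13^1·(≡7), b=13^1·(≡1) mod 13; (7|13)=-1, (1|13)=+1; (−1)^{1·1·6}·(-1)^1·(+1)^1 = -1.
v=17: a=17^1·(≡11), b=17^1·(≡7) mod 17; (11|17)=-1, (7|17)=-1; (−1)^{1·1·8}·(-1)^1·(-1)^1 = +1.
v=5: a=5^0·(≡1), b=5^2·(≡3) mod 5; (1|5)=+1, (3|5)=-1; (−1)^{0·2·2}·(+1)^2·(-1)^0 = +1.
v=∞: -10166 < 0 and -5083 < 0  ⇒  (a,b)_∞ = -1.
v=23: a=23^1·(≡2), b=23^1·(≡3) mod 23; (2|23)=+1, (3|23)=+1; (−1)^{1·1·11}·(+1)^1·(+1)^1 = -1.
Ram(-10166, -5083) = {2, 13, 23, ∞}; no ℚ_2-point on the conic.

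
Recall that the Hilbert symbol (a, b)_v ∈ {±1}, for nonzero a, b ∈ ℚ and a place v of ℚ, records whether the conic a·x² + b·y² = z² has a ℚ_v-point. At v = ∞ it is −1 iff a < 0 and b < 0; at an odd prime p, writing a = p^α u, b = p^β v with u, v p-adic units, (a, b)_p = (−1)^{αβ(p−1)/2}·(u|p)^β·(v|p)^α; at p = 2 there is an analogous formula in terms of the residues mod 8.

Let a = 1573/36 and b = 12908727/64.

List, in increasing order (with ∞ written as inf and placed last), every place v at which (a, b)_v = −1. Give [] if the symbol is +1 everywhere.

[13, 41]

Mod squares: a ≡ 13, b ≡ 943. Check v ∈ {∞, 2, 3, 11, 13, 23, 41}.
v=3: a=3^-2·(≡1), b=3^4·(≡1) mod 3; (1|3)=+1, (1|3)=+1; (−1)^{-2·4·1}·(+1)^4·(+1)^-2 = +1.
v=13: a=13^1·(≡3), b=13^2·(≡5) mod 13; (3|13)=+1, (5|13)=-1; (−1)^{1·2·6}·(+1)^2·(-1)^1 = -1.
v=41: a=41^0·(≡38), b=41^1·(≡36) mod 41; (38|41)=-1, (36|41)=+1; (−1)^{0·1·20}·(-1)^1·(+1)^0 = -1.
v=11: a=11^2·(≡8), b=11^0·(≡2) mod 11; (8|11)=-1, (2|11)=-1; (−1)^{2·0·5}·(-1)^0·(-1)^2 = +1.
v=2: v_2(a)=-2, v_2(b)=-6; units ≡ 5, 7 (mod 8); ε·ε+αω+βω = 0·1+-2·0+-6·1 ≡ 0  ⇒  (a,b)_2 = +1.
v=23: a=23^0·(≡6), b=23^1·(≡4) mod 23; (6|23)=+1, (4|23)=+1; (−1)^{0·1·11}·(+1)^1·(+1)^0 = +1.
v=∞: 13 > 0 and 943 > 0  ⇒  (a,b)_∞ = +1.
(13, 943 / ℚ) ramifies at {13, 41}: a division algebra.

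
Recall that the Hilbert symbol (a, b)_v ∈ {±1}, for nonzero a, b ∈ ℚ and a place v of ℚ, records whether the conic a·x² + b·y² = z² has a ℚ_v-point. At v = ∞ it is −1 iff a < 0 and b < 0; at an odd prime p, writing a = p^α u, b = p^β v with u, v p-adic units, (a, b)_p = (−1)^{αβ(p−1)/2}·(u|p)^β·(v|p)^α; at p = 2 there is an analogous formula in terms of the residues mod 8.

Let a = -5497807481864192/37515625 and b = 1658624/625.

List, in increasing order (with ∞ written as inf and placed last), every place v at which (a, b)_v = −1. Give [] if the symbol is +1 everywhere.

Mod squares: a ≡ -62, b ≡ 6479. Check v ∈ {∞, 2, 5, 7, 11, 19, 31}.
v=31: a=31^1·(≡27), b=31^1·(≡12) mod 31; (27|31)=-1, (12|31)=-1; (−1)^{1·1·15}·(-1)^1·(-1)^1 = -1.
v=7: a=7^-4·(≡2), b=7^0·(≡1) mod 7; (2|7)=+1, (1|7)=+1; (−1)^{-4·0·3}·(+1)^0·(+1)^-4 = +1.
v=19: a=19^2·(≡3), b=19^1·(≡14) mod 19; (3|19)=-1, (14|19)=-1; (−1)^{2·1·9}·(-1)^1·(-1)^2 = -1.
v=2: v_2(a)=25, v_2(b)=8; units ≡ 1, 7 (mod 8); ε·ε+αω+βω = 0·1+25·0+8·0 ≡ 0  ⇒  (a,b)_2 = +1.
v=11: a=11^4·(≡1), b=11^1·(≡2) mod 11; (1|11)=+1, (2|11)=-1; (−1)^{4·1·5}·(+1)^1·(-1)^4 = +1.
v=∞: -62 < 0 and 6479 > 0  ⇒  (a,b)_∞ = +1.
v=5: a=5^-6·(≡3), b=5^-4·(≡4) mod 5; (3|5)=-1, (4|5)=+1; (−1)^{-6·-4·2}·(-1)^-4·(+1)^-6 = +1.
|Ram(-62, 6479)| = 2, even; anisotropic at {19, 31}.

[19, 31]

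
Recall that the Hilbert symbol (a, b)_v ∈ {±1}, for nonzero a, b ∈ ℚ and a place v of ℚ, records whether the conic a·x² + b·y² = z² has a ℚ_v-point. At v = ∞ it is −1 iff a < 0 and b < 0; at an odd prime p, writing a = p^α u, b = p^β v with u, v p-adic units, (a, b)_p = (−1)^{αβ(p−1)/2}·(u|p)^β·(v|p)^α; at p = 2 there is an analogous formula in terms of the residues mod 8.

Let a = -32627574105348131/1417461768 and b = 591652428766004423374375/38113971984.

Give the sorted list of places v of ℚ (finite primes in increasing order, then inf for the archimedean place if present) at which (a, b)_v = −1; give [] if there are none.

[13, 31]

Mod squares: a ≡ -598, b ≡ 31. Check v ∈ {∞, 2, 3, 5, 7, 11, 13, 17, 23, 29, 31}.
v=5: a=5^0·(≡3), b=5^4·(≡1) mod 5; (3|5)=-1, (1|5)=+1; (−1)^{0·4·2}·(-1)^4·(+1)^0 = +1.
v=∞: -598 < 0 and 31 > 0  ⇒  (a,b)_∞ = +1.
v=2: v_2(a)=-3, v_2(b)=-4; units ≡ 5, 7 (mod 8); ε·ε+αω+βω = 0·1+-3·0+-4·1 ≡ 0  ⇒  (a,b)_2 = +1.
v=17: a=17^-2·(≡10), b=17^-2·(≡11) mod 17; (10|17)=-1, (11|17)=-1; (−1)^{-2·-2·8}·(-1)^-2·(-1)^-2 = +1.
v=29: a=29^-2·(≡8), b=29^-2·(≡10) mod 29; (8|29)=-1, (10|29)=-1; (−1)^{-2·-2·14}·(-1)^-2·(-1)^-2 = +1.
v=3: a=3^-6·(≡2), b=3^-4·(≡1) mod 3; (2|3)=-1, (1|3)=+1; (−1)^{-6·-4·1}·(-1)^-4·(+1)^-6 = +1.
v=11: a=11^0·(≡10), b=11^-2·(≡9) mod 11; (10|11)=-1, (9|11)=+1; (−1)^{0·-2·5}·(-1)^-2·(+1)^0 = +1.
v=23: a=23^5·(≡22), b=23^8·(≡16) mod 23; (22|23)=-1, (16|23)=+1; (−1)^{5·8·11}·(-1)^8·(+1)^5 = +1.
v=7: a=7^4·(≡4), b=7^4·(≡5) mod 7; (4|7)=+1, (5|7)=-1; (−1)^{4·4·3}·(+1)^4·(-1)^4 = +1.
v=13: a=13^3·(≡11), b=13^2·(≡5) mod 13; (11|13)=-1, (5|13)=-1; (−1)^{3·2·6}·(-1)^2·(-1)^3 = -1.
v=31: a=31^2·(≡26), b=31^3·(≡8) mod 31; (26|31)=-1, (8|31)=+1; (−1)^{2·3·15}·(-1)^3·(+1)^2 = -1.
Ram(-598, 31) = {13, 31}; no ℚ_13-point on the conic.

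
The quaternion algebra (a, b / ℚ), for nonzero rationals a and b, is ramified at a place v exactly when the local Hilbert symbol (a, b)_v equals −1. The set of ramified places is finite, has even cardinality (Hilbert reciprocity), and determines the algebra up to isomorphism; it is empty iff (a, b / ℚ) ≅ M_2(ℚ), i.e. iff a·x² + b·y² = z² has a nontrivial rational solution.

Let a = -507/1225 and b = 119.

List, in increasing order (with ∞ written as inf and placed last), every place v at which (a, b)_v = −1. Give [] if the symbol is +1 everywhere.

(a, b) ≡ (-3, 119) mod (ℚ^×)²; places V = {2, 3, 5, 7, 13, 17, ∞}.
(a,b)_2: α=0, β=0; u≡5, v≡7 (mod 8); ε(u)ε(v)=0·1, αω(v)=0·0, βω(u)=0·1; sum ≡ 0  ⇒  +1.
(a,b)_5: α=-2, u≡2; β=0, v≡4 (mod 5); (2|5)=-1, (4|5)=+1; sign (−1)^0·-1^0·+1^-2 = +1.
(a,b)_7: α=-2, u≡1; β=1, v≡3 (mod 7); (1|7)=+1, (3|7)=-1; sign (−1)^0·+1^1·-1^-2 = +1.
(a,b)_∞: sgn(-3)=−, sgn(119)=+, so +1.
(a,b)_17: α=0, u≡3; β=1, v≡7 (mod 17); (3|17)=-1, (7|17)=-1; sign (−1)^0·-1^1·-1^0 = -1.
(a,b)_3: α=1, u≡2; β=0, v≡2 (mod 3); (2|3)=-1, (2|3)=-1; sign (−1)^0·-1^0·-1^1 = -1.
(a,b)_13: α=2, u≡12; β=0, v≡2 (mod 13); (12|13)=+1, (2|13)=-1; sign (−1)^0·+1^0·-1^2 = +1.
(-3, 119 / ℚ) ramifies at {3, 17}: a division algebra.

[3, 17]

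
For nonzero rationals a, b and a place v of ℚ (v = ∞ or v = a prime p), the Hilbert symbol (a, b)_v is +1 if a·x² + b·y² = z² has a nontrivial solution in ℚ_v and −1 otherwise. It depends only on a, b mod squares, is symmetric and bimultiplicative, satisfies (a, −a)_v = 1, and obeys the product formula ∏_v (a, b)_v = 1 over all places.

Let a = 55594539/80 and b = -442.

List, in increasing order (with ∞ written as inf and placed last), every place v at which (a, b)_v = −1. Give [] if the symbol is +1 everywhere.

Mod squares: a ≡ 255255, b ≡ -442. Check v ∈ {∞, 2, 3, 5, 7, 11, 13, 17}.
v=2: v_2(a)=-4, v_2(b)=1; units ≡ 7, 3 (mod 8); ε·ε+αω+βω = 1·1+-4·1+1·0 ≡ 1  ⇒  (a,b)_2 = -1.
v=7: a=7^1·(≡1), b=7^0·(≡6) mod 7; (1|7)=+1, (6|7)=-1; (−1)^{1·0·3}·(+1)^0·(-1)^1 = -1.
v=3: a=3^3·(≡2), b=3^0·(≡2) mod 3; (2|3)=-1, (2|3)=-1; (−1)^{3·0·1}·(-1)^0·(-1)^3 = -1.
v=5: a=5^-1·(≡4), b=5^0·(≡3) mod 5; (4|5)=+1, (3|5)=-1; (−1)^{-1·0·2}·(+1)^0·(-1)^-1 = -1.
v=17: a=17^1·(≡8), b=17^1·(≡8) mod 17; (8|17)=+1, (8|17)=+1; (−1)^{1·1·8}·(+1)^1·(+1)^1 = +1.
v=∞: 255255 > 0 and -442 < 0  ⇒  (a,b)_∞ = +1.
v=11: a=11^3·(≡8), b=11^0·(≡9) mod 11; (8|11)=-1, (9|11)=+1; (−1)^{3·0·5}·(-1)^0·(+1)^3 = +1.
v=13: a=13^1·(≡5), b=13^1·(≡5) mod 13; (5|13)=-1, (5|13)=-1; (−1)^{1·1·6}·(-1)^1·(-1)^1 = +1.
(255255, -442 / ℚ) ramifies at {2, 3, 5, 7}: a division algebra.

[2, 3, 5, 7]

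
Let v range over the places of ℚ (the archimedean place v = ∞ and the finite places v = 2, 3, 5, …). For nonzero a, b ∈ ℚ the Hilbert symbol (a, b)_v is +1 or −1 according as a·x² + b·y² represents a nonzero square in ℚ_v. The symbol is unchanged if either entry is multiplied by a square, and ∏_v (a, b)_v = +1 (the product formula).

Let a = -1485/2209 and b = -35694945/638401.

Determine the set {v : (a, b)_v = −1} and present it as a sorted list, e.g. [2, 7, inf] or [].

(a, b) ≡ (-165, -2145) mod (ℚ^×)²; places V = {2, 3, 5, 11, 13, 17, 43, 47, ∞}.
(a,b)_13: α=0, u≡3; β=1, v≡3 (mod 13); (3|13)=+1, (3|13)=+1; sign (−1)^0·+1^1·+1^0 = +1.
(a,b)_3: α=3, u≡2; β=3, v≡2 (mod 3); (2|3)=-1, (2|3)=-1; sign (−1)^1·-1^3·-1^3 = -1.
(a,b)_11: α=1, u≡7; β=1, v≡1 (mod 11); (7|11)=-1, (1|11)=+1; sign (−1)^1·-1^1·+1^1 = +1.
(a,b)_∞: sgn(-165)=−, sgn(-2145)=−, so -1.
(a,b)_2: α=0, β=0; u≡3, v≡7 (mod 8); ε(u)ε(v)=1·1, αω(v)=0·0, βω(u)=0·1; sum ≡ 1  ⇒  -1.
(a,b)_43: α=0, u≡12; β=2, v≡30 (mod 43); (12|43)=-1, (30|43)=-1; sign (−1)^0·-1^2·-1^0 = +1.
(a,b)_5: α=1, u≡2; β=1, v≡1 (mod 5); (2|5)=-1, (1|5)=+1; sign (−1)^0·-1^1·+1^1 = -1.
(a,b)_47: α=-2, u≡19; β=-2, v≡14 (mod 47); (19|47)=-1, (14|47)=+1; sign (−1)^0·-1^-2·+1^-2 = +1.
(a,b)_17: α=0, u≡6; β=-2, v≡11 (mod 17); (6|17)=-1, (11|17)=-1; sign (−1)^0·-1^-2·-1^0 = +1.
Ram(-165, -2145) = {2, 3, 5, ∞}; no ℚ_2-point on the conic.

[2, 3, 5, inf]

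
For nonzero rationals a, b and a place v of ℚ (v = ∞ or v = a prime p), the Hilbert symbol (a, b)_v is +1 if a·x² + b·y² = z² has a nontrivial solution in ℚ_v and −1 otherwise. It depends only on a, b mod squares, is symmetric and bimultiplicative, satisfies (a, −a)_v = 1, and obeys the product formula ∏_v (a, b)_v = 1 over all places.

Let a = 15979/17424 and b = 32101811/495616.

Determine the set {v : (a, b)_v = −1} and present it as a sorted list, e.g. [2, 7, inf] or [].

(a, b) ≡ (19, 779) mod (ℚ^×)²; places V = {2, 3, 7, 11, 19, 29, 41, ∞}.
(a,b)_7: α=0, u≡5; β=2, v≡1 (mod 7); (5|7)=-1, (1|7)=+1; sign (−1)^0·-1^2·+1^0 = +1.
(a,b)_2: α=-4, β=-12; u≡3, v≡3 (mod 8); ε(u)ε(v)=1·1, αω(v)=-4·1, βω(u)=-12·1; sum ≡ 1  ⇒  -1.
(a,b)_29: α=2, u≡2; β=2, v≡6 (mod 29); (2|29)=-1, (6|29)=+1; sign (−1)^0·-1^2·+1^2 = +1.
(a,b)_41: α=0, u≡11; β=1, v≡30 (mod 41); (11|41)=-1, (30|41)=-1; sign (−1)^0·-1^1·-1^0 = -1.
(a,b)_3: α=-2, u≡1; β=0, v≡2 (mod 3); (1|3)=+1, (2|3)=-1; sign (−1)^0·+1^0·-1^-2 = +1.
(a,b)_19: α=1, u≡5; β=1, v≡13 (mod 19); (5|19)=+1, (13|19)=-1; sign (−1)^1·+1^1·-1^1 = +1.
(a,b)_∞: sgn(19)=+, sgn(779)=+, so +1.
(a,b)_11: α=-2, u≡7; β=-2, v≡4 (mod 11); (7|11)=-1, (4|11)=+1; sign (−1)^0·-1^-2·+1^-2 = +1.
Ram(19, 779) = {2, 41}; no ℚ_2-point on the conic.

[2, 41]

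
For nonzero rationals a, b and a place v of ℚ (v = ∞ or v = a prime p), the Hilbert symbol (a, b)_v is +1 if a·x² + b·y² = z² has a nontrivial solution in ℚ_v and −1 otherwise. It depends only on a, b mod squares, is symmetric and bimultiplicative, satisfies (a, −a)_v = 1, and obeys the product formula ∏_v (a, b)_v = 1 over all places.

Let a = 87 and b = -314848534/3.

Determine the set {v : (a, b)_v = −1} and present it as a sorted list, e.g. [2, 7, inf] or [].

Mod squares: a ≡ 87, b ≡ -9282. Check v ∈ {∞, 2, 3, 7, 11, 13, 17, 29}.
v=3: a=3^1·(≡2), b=3^-1·(≡2) mod 3; (2|3)=-1, (2|3)=-1; (−1)^{1·-1·1}·(-1)^-1·(-1)^1 = -1.
v=11: a=11^0·(≡10), b=11^2·(≡6) mod 11; (10|11)=-1, (6|11)=-1; (−1)^{0·2·5}·(-1)^2·(-1)^0 = +1.
v=2: v_2(a)=0, v_2(b)=1; units ≡ 7, 7 (mod 8); ε·ε+αω+βω = 1·1+0·0+1·0 ≡ 1  ⇒  (a,b)_2 = -1.
v=∞: 87 > 0 and -9282 < 0  ⇒  (a,b)_∞ = +1.
v=17: a=17^0·(≡2), b=17^1·(≡4) mod 17; (2|17)=+1, (4|17)=+1; (−1)^{0·1·8}·(+1)^1·(+1)^0 = +1.
v=7: a=7^0·(≡3), b=7^1·(≡4) mod 7; (3|7)=-1, (4|7)=+1; (−1)^{0·1·3}·(-1)^1·(+1)^0 = -1.
v=13: a=13^0·(≡9), b=13^1·(≡4) mod 13; (9|13)=+1, (4|13)=+1; (−1)^{0·1·6}·(+1)^1·(+1)^0 = +1.
v=29: a=29^1·(≡3), b=29^2·(≡15) mod 29; (3|29)=-1, (15|29)=-1; (−1)^{1·2·14}·(-1)^2·(-1)^1 = -1.
Ram(87, -9282) = {2, 3, 7, 29}; no ℚ_2-point on the conic.

[2, 3, 7, 29]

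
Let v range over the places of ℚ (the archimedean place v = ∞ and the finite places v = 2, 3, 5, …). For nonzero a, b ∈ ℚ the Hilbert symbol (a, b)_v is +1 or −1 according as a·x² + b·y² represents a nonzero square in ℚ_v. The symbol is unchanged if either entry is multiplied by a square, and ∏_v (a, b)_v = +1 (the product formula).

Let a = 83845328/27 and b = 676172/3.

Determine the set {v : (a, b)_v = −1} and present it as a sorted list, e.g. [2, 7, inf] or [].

(a, b) ≡ (16359, 507129) mod (ℚ^×)²; places V = {2, 3, 7, 19, 31, 41, ∞}.
(a,b)_31: α=2, u≡12; β=1, v≡27 (mod 31); (12|31)=-1, (27|31)=-1; sign (−1)^0·-1^1·-1^2 = -1.
(a,b)_∞: sgn(16359)=+, sgn(507129)=+, so +1.
(a,b)_2: α=4, β=2; u≡7, v≡1 (mod 8); ε(u)ε(v)=1·0, αω(v)=4·0, βω(u)=2·0; sum ≡ 0  ⇒  +1.
(a,b)_41: α=1, u≡11; β=1, v≡17 (mod 41); (11|41)=-1, (17|41)=-1; sign (−1)^0·-1^1·-1^1 = +1.
(a,b)_7: α=1, u≡6; β=1, v≡1 (mod 7); (6|7)=-1, (1|7)=+1; sign (−1)^1·-1^1·+1^1 = +1.
(a,b)_3: α=-3, u≡2; β=-1, v≡2 (mod 3); (2|3)=-1, (2|3)=-1; sign (−1)^1·-1^-1·-1^-3 = -1.
(a,b)_19: α=1, u≡6; β=1, v≡13 (mod 19); (6|19)=+1, (13|19)=-1; sign (−1)^1·+1^1·-1^1 = +1.
|Ram(16359, 507129)| = 2, even; anisotropic at {3, 31}.

[3, 31]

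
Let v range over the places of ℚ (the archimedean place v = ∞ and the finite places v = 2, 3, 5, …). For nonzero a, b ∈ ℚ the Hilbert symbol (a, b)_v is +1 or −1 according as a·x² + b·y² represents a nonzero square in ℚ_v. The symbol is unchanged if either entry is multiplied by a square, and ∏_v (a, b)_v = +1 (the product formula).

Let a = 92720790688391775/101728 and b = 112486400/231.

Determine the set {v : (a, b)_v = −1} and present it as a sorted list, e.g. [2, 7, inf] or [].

Mod squares: a ≡ 858, b ≡ 6006. Check v ∈ {∞, 2, 3, 5, 7, 11, 13, 17}.
v=17: a=17^-2·(≡8), b=17^0·(≡12) mod 17; (8|17)=+1, (12|17)=-1; (−1)^{-2·0·8}·(+1)^0·(-1)^-2 = +1.
v=11: a=11^-1·(≡1), b=11^-1·(≡7) mod 11; (1|11)=+1, (7|11)=-1; (−1)^{-1·-1·5}·(+1)^-1·(-1)^-1 = +1.
v=2: v_2(a)=-5, v_2(b)=11; units ≡ 5, 3 (mod 8); ε·ε+αω+βω = 0·1+-5·1+11·1 ≡ 0  ⇒  (a,b)_2 = +1.
v=∞: 858 > 0 and 6006 > 0  ⇒  (a,b)_∞ = +1.
v=3: a=3^15·(≡1), b=3^-1·(≡1) mod 3; (1|3)=+1, (1|3)=+1; (−1)^{15·-1·1}·(+1)^-1·(+1)^15 = -1.
v=13: a=13^3·(≡9), b=13^3·(≡11) mod 13; (9|13)=+1, (11|13)=-1; (−1)^{3·3·6}·(+1)^3·(-1)^3 = -1.
v=7: a=7^6·(≡1), b=7^-1·(≡1) mod 7; (1|7)=+1, (1|7)=+1; (−1)^{6·-1·3}·(+1)^-1·(+1)^6 = +1.
v=5: a=5^2·(≡2), b=5^2·(≡1) mod 5; (2|5)=-1, (1|5)=+1; (−1)^{2·2·2}·(-1)^2·(+1)^2 = +1.
|Ram(858, 6006)| = 2, even; anisotropic at {3, 13}.

[3, 13]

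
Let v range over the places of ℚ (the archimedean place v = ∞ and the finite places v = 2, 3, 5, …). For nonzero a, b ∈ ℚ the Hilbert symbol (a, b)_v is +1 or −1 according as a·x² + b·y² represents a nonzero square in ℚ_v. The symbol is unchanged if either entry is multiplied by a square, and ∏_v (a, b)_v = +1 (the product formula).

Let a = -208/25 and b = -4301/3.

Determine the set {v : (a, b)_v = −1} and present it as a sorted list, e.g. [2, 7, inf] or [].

[3, 13, 23, inf]

Mod squares: a ≡ -13, b ≡ -12903. Check v ∈ {∞, 2, 3, 5, 11, 13, 17, 23}.
v=2: v_2(a)=4, v_2(b)=0; units ≡ 3, 1 (mod 8); ε·ε+αω+βω = 1·0+4·0+0·1 ≡ 0  ⇒  (a,b)_2 = +1.
v=5: a=5^-2·(≡2), b=5^0·(≡3) mod 5; (2|5)=-1, (3|5)=-1; (−1)^{-2·0·2}·(-1)^0·(-1)^-2 = +1.
v=3: a=3^0·(≡2), b=3^-1·(≡1) mod 3; (2|3)=-1, (1|3)=+1; (−1)^{0·-1·1}·(-1)^-1·(+1)^0 = -1.
v=23: a=23^0·(≡11), b=23^1·(≡22) mod 23; (11|23)=-1, (22|23)=-1; (−1)^{0·1·11}·(-1)^1·(-1)^0 = -1.
v=17: a=17^0·(≡8), b=17^1·(≡12) mod 17; (8|17)=+1, (12|17)=-1; (−1)^{0·1·8}·(+1)^1·(-1)^0 = +1.
v=13: a=13^1·(≡3), b=13^0·(≡5) mod 13; (3|13)=+1, (5|13)=-1; (−1)^{1·0·6}·(+1)^0·(-1)^1 = -1.
v=∞: -13 < 0 and -12903 < 0  ⇒  (a,b)_∞ = -1.
v=11: a=11^0·(≡4), b=11^1·(≡9) mod 11; (4|11)=+1, (9|11)=+1; (−1)^{0·1·5}·(+1)^1·(+1)^0 = +1.
Ram(-13, -12903) = {3, 13, 23, ∞}; no ℚ_3-point on the conic.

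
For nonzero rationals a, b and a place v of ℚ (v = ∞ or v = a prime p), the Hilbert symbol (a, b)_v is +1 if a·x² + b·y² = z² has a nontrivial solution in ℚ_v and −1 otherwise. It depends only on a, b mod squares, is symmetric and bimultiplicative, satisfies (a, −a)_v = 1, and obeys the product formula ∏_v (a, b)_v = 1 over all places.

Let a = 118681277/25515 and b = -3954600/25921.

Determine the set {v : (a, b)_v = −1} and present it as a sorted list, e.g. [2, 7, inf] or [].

[2, 11, 13, 19]

Mod squares: a ≡ 95095, b ≡ -26. Check v ∈ {∞, 2, 3, 5, 7, 11, 13, 19, 23}.
v=∞: 95095 > 0 and -26 < 0  ⇒  (a,b)_∞ = +1.
v=19: a=19^3·(≡3), b=19^0·(≡12) mod 19; (3|19)=-1, (12|19)=-1; (−1)^{3·0·9}·(-1)^0·(-1)^3 = -1.
v=23: a=23^0·(≡13), b=23^-2·(≡22) mod 23; (13|23)=+1, (22|23)=-1; (−1)^{0·-2·11}·(+1)^-2·(-1)^0 = +1.
v=2: v_2(a)=0, v_2(b)=3; units ≡ 7, 3 (mod 8); ε·ε+αω+βω = 1·1+0·1+3·0 ≡ 1  ⇒  (a,b)_2 = -1.
v=3: a=3^-6·(≡1), b=3^2·(≡1) mod 3; (1|3)=+1, (1|3)=+1; (−1)^{-6·2·1}·(+1)^2·(+1)^-6 = +1.
v=7: a=7^-1·(≡3), b=7^-2·(≡2) mod 7; (3|7)=-1, (2|7)=+1; (−1)^{-1·-2·3}·(-1)^-2·(+1)^-1 = +1.
v=13: a=13^1·(≡3), b=13^3·(≡6) mod 13; (3|13)=+1, (6|13)=-1; (−1)^{1·3·6}·(+1)^3·(-1)^1 = -1.
v=5: a=5^-1·(≡4), b=5^2·(≡1) mod 5; (4|5)=+1, (1|5)=+1; (−1)^{-1·2·2}·(+1)^2·(+1)^-1 = +1.
v=11: a=11^3·(≡2), b=11^0·(≡2) mod 11; (2|11)=-1, (2|11)=-1; (−1)^{3·0·5}·(-1)^0·(-1)^3 = -1.
Ram(95095, -26) = {2, 11, 13, 19}; no ℚ_2-point on the conic.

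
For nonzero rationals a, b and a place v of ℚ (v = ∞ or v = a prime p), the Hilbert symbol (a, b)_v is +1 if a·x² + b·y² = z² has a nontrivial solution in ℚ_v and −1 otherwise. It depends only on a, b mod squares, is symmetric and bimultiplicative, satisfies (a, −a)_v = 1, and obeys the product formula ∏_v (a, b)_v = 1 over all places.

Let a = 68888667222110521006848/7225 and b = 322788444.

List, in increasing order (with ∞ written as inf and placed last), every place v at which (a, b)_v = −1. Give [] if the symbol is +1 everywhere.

Mod squares: a ≡ 43, b ≡ 80697111. Check v ∈ {∞, 2, 3, 5, 11, 17, 29, 31, 37, 43, 53}.
v=17: a=17^-2·(≡15), b=17^0·(≡9) mod 17; (15|17)=+1, (9|17)=+1; (−1)^{-2·0·8}·(+1)^0·(+1)^-2 = +1.
v=43: a=43^3·(≡1), b=43^1·(≡26) mod 43; (1|43)=+1, (26|43)=-1; (−1)^{3·1·21}·(+1)^1·(-1)^3 = +1.
v=3: a=3^2·(≡1), b=3^1·(≡2) mod 3; (1|3)=+1, (2|3)=-1; (−1)^{2·1·1}·(+1)^1·(-1)^2 = +1.
v=∞: 43 > 0 and 80697111 > 0  ⇒  (a,b)_∞ = +1.
v=31: a=31^2·(≡30), b=31^0·(≡14) mod 31; (30|31)=-1, (14|31)=+1; (−1)^{2·0·15}·(-1)^0·(+1)^2 = +1.
v=2: v_2(a)=8, v_2(b)=2; units ≡ 3, 7 (mod 8); ε·ε+αω+βω = 1·1+8·0+2·1 ≡ 1  ⇒  (a,b)_2 = -1.
v=29: a=29^2·(≡21), b=29^1·(≡1) mod 29; (21|29)=-1, (1|29)=+1; (−1)^{2·1·14}·(-1)^1·(+1)^2 = -1.
v=5: a=5^-2·(≡2), b=5^0·(≡4) mod 5; (2|5)=-1, (4|5)=+1; (−1)^{-2·0·2}·(-1)^0·(+1)^-2 = +1.
v=37: a=37^2·(≡24), b=37^1·(≡4) mod 37; (24|37)=-1, (4|37)=+1; (−1)^{2·1·18}·(-1)^1·(+1)^2 = -1.
v=11: a=11^2·(≡10), b=11^1·(≡1) mod 11; (10|11)=-1, (1|11)=+1; (−1)^{2·1·5}·(-1)^1·(+1)^2 = -1.
v=53: a=53^2·(≡28), b=53^1·(≡12) mod 53; (28|53)=+1, (12|53)=-1; (−1)^{2·1·26}·(+1)^1·(-1)^2 = +1.
Ram(43, 80697111) = {2, 11, 29, 37}; no ℚ_2-point on the conic.

[2, 11, 29, 37]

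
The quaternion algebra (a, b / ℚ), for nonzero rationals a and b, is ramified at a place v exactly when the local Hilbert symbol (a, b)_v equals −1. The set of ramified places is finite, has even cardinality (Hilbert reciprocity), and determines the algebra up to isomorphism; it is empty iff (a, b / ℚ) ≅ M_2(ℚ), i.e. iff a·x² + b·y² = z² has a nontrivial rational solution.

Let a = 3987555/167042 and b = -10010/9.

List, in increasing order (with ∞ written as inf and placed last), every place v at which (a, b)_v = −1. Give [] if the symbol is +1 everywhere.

[2, 7]

Mod squares: a ≡ 390, b ≡ -10010. Check v ∈ {∞, 2, 3, 5, 7, 11, 13, 17}.
v=17: a=17^-4·(≡9), b=17^0·(≡6) mod 17; (9|17)=+1, (6|17)=-1; (−1)^{-4·0·8}·(+1)^0·(-1)^-4 = +1.
v=∞: 390 > 0 and -10010 < 0  ⇒  (a,b)_∞ = +1.
v=3: a=3^1·(≡1), b=3^-2·(≡1) mod 3; (1|3)=+1, (1|3)=+1; (−1)^{1·-2·1}·(+1)^-2·(+1)^1 = +1.
v=2: v_2(a)=-1, v_2(b)=1; units ≡ 3, 3 (mod 8); ε·ε+αω+βω = 1·1+-1·1+1·1 ≡ 1  ⇒  (a,b)_2 = -1.
v=13: a=13^3·(≡12), b=13^1·(≡4) mod 13; (12|13)=+1, (4|13)=+1; (−1)^{3·1·6}·(+1)^1·(+1)^3 = +1.
v=11: a=11^2·(≡3), b=11^1·(≡4) mod 11; (3|11)=+1, (4|11)=+1; (−1)^{2·1·5}·(+1)^1·(+1)^2 = +1.
v=5: a=5^1·(≡3), b=5^1·(≡2) mod 5; (3|5)=-1, (2|5)=-1; (−1)^{1·1·2}·(-1)^1·(-1)^1 = +1.
v=7: a=7^0·(≡5), b=7^1·(≡6) mod 7; (5|7)=-1, (6|7)=-1; (−1)^{0·1·3}·(-1)^1·(-1)^0 = -1.
|Ram(390, -10010)| = 2, even; anisotropic at {2, 7}.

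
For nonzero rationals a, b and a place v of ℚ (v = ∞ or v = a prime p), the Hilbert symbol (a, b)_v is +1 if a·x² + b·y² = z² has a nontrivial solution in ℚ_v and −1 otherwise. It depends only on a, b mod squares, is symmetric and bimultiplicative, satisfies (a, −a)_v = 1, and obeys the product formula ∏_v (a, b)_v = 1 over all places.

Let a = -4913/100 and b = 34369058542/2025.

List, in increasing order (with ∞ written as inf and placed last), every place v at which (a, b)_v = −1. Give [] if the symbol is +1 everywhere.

Mod squares: a ≡ -17, b ≡ 8398. Check v ∈ {∞, 2, 3, 5, 7, 13, 17, 19}.
v=7: a=7^0·(≡4), b=7^2·(≡3) mod 7; (4|7)=+1, (3|7)=-1; (−1)^{0·2·3}·(+1)^2·(-1)^0 = +1.
v=2: v_2(a)=-2, v_2(b)=1; units ≡ 7, 7 (mod 8); ε·ε+αω+βω = 1·1+-2·0+1·0 ≡ 1  ⇒  (a,b)_2 = -1.
v=13: a=13^0·(≡3), b=13^1·(≡3) mod 13; (3|13)=+1, (3|13)=+1; (−1)^{0·1·6}·(+1)^1·(+1)^0 = +1.
v=3: a=3^0·(≡1), b=3^-4·(≡1) mod 3; (1|3)=+1, (1|3)=+1; (−1)^{0·-4·1}·(+1)^-4·(+1)^0 = +1.
v=17: a=17^3·(≡9), b=17^5·(≡16) mod 17; (9|17)=+1, (16|17)=+1; (−1)^{3·5·8}·(+1)^5·(+1)^3 = +1.
v=19: a=19^0·(≡13), b=19^1·(≡4) mod 19; (13|19)=-1, (4|19)=+1; (−1)^{0·1·9}·(-1)^1·(+1)^0 = -1.
v=∞: -17 < 0 and 8398 > 0  ⇒  (a,b)_∞ = +1.
v=5: a=5^-2·(≡3), b=5^-2·(≡2) mod 5; (3|5)=-1, (2|5)=-1; (−1)^{-2·-2·2}·(-1)^-2·(-1)^-2 = +1.
(-17, 8398 / ℚ) ramifies at {2, 19}: a division algebra.

[2, 19]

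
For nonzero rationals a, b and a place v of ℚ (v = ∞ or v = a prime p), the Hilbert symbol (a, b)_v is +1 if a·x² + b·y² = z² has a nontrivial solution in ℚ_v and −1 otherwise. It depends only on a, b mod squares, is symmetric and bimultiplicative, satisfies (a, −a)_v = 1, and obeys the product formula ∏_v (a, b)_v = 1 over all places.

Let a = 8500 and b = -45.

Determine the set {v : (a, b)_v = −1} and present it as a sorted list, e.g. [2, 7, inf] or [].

[5, 17]

(a, b) ≡ (85, -5) mod (ℚ^×)²; places V = {2, 3, 5, 17, ∞}.
(a,b)_3: α=0, u≡1; β=2, v≡1 (mod 3); (1|3)=+1, (1|3)=+1; sign (−1)^0·+1^2·+1^0 = +1.
(a,b)_5: α=3, u≡3; β=1, v≡1 (mod 5); (3|5)=-1, (1|5)=+1; sign (−1)^0·-1^1·+1^3 = -1.
(a,b)_∞: sgn(85)=+, sgn(-5)=−, so +1.
(a,b)_2: α=2, β=0; u≡5, v≡3 (mod 8); ε(u)ε(v)=0·1, αω(v)=2·1, βω(u)=0·1; sum ≡ 0  ⇒  +1.
(a,b)_17: α=1, u≡7; β=0, v≡6 (mod 17); (7|17)=-1, (6|17)=-1; sign (−1)^0·-1^0·-1^1 = -1.
|Ram(85, -5)| = 2, even; anisotropic at {5, 17}.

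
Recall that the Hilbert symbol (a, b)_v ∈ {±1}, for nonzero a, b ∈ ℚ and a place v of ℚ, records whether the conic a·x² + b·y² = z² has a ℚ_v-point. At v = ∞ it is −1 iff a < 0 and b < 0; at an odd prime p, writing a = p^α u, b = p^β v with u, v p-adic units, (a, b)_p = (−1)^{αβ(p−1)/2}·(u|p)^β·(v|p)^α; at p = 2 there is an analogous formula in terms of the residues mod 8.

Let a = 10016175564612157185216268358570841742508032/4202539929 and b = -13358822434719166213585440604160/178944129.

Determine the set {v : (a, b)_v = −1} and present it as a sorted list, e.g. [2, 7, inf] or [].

[5, 19, 23, 29, 37, 47]

Mod squares: a ≡ 883177, b ≡ -5305985. Check v ∈ {∞, 2, 3, 5, 7, 11, 13, 19, 23, 29, 37, 43, 47}.
v=2: v_2(a)=20, v_2(b)=18; units ≡ 1, 7 (mod 8); ε·ε+αω+βω = 0·1+20·0+18·0 ≡ 0  ⇒  (a,b)_2 = +1.
v=23: a=23^5·(≡18), b=23^3·(≡16) mod 23; (18|23)=+1, (16|23)=+1; (−1)^{5·3·11}·(+1)^3·(+1)^5 = -1.
v=29: a=29^4·(≡2), b=29^3·(≡9) mod 29; (2|29)=-1, (9|29)=+1; (−1)^{4·3·14}·(-1)^3·(+1)^4 = -1.
v=∞: 883177 > 0 and -5305985 < 0  ⇒  (a,b)_∞ = +1.
v=11: a=11^4·(≡9), b=11^4·(≡7) mod 11; (9|11)=+1, (7|11)=-1; (−1)^{4·4·5}·(+1)^4·(-1)^4 = +1.
v=47: a=47^3·(≡5), b=47^2·(≡19) mod 47; (5|47)=-1, (19|47)=-1; (−1)^{3·2·23}·(-1)^2·(-1)^3 = -1.
v=43: a=43^5·(≡30), b=43^3·(≡6) mod 43; (30|43)=-1, (6|43)=+1; (−1)^{5·3·21}·(-1)^3·(+1)^5 = +1.
v=19: a=19^3·(≡5), b=19^2·(≡13) mod 19; (5|19)=+1, (13|19)=-1; (−1)^{3·2·9}·(+1)^2·(-1)^3 = -1.
v=5: a=5^0·(≡3), b=5^1·(≡2) mod 5; (3|5)=-1, (2|5)=-1; (−1)^{0·1·2}·(-1)^1·(-1)^0 = -1.
v=3: a=3^-6·(≡1), b=3^-2·(≡1) mod 3; (1|3)=+1, (1|3)=+1; (−1)^{-6·-2·1}·(+1)^-2·(+1)^-6 = +1.
v=7: a=7^-8·(≡4), b=7^-6·(≡2) mod 7; (4|7)=+1, (2|7)=+1; (−1)^{-8·-6·3}·(+1)^-6·(+1)^-8 = +1.
v=37: a=37^2·(≡35), b=37^1·(≡16) mod 37; (35|37)=-1, (16|37)=+1; (−1)^{2·1·18}·(-1)^1·(+1)^2 = -1.
v=13: a=13^0·(≡4), b=13^-2·(≡10) mod 13; (4|13)=+1, (10|13)=+1; (−1)^{0·-2·6}·(+1)^-2·(+1)^0 = +1.
|Ram(883177, -5305985)| = 6, even; anisotropic at {5, 19, 23, 29, 37, 47}.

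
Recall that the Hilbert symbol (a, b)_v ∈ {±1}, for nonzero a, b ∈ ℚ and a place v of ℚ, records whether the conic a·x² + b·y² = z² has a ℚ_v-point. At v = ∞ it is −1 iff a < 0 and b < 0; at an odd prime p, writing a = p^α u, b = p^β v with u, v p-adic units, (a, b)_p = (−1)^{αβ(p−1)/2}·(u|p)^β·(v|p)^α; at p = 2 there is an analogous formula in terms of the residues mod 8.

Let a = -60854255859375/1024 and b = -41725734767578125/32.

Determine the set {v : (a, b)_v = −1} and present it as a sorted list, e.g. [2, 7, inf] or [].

(a, b) ≡ (-55, -5610) mod (ℚ^×)²; places V = {2, 3, 5, 11, 17, ∞}.
(a,b)_11: α=3, u≡2; β=5, v≡7 (mod 11); (2|11)=-1, (7|11)=-1; sign (−1)^1·-1^5·-1^3 = -1.
(a,b)_3: α=4, u≡2; β=3, v≡2 (mod 3); (2|3)=-1, (2|3)=-1; sign (−1)^0·-1^3·-1^4 = -1.
(a,b)_2: α=-10, β=-5; u≡1, v≡3 (mod 8); ε(u)ε(v)=0·1, αω(v)=-10·1, βω(u)=-5·0; sum ≡ 0  ⇒  +1.
(a,b)_5: α=9, u≡4; β=9, v≡2 (mod 5); (4|5)=+1, (2|5)=-1; sign (−1)^0·+1^9·-1^9 = -1.
(a,b)_∞: sgn(-55)=−, sgn(-5610)=−, so -1.
(a,b)_17: α=2, u≡9; β=3, v≡5 (mod 17); (9|17)=+1, (5|17)=-1; sign (−1)^0·+1^3·-1^2 = +1.
|Ram(-55, -5610)| = 4, even; anisotropic at {3, 5, 11, ∞}.

[3, 5, 11, inf]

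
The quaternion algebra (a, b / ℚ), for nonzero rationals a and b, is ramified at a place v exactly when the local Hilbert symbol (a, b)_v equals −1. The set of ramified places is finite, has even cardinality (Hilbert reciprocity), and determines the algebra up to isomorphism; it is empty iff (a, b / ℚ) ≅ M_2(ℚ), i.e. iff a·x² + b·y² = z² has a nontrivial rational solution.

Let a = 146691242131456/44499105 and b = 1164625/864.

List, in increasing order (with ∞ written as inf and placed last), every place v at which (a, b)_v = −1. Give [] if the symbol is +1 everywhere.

Mod squares: a ≡ 105, b ≡ 2310. Check v ∈ {∞, 2, 3, 5, 7, 11, 17, 23, 31}.
v=∞: 105 > 0 and 2310 > 0  ⇒  (a,b)_∞ = +1.
v=17: a=17^2·(≡6), b=17^0·(≡15) mod 17; (6|17)=-1, (15|17)=+1; (−1)^{2·0·8}·(-1)^0·(+1)^2 = +1.
v=23: a=23^2·(≡16), b=23^0·(≡21) mod 23; (16|23)=+1, (21|23)=-1; (−1)^{2·0·11}·(+1)^0·(-1)^2 = +1.
v=3: a=3^-3·(≡2), b=3^-3·(≡2) mod 3; (2|3)=-1, (2|3)=-1; (−1)^{-3·-3·1}·(-1)^-3·(-1)^-3 = -1.
v=2: v_2(a)=16, v_2(b)=-5; units ≡ 1, 3 (mod 8); ε·ε+αω+βω = 0·1+16·1+-5·0 ≡ 0  ⇒  (a,b)_2 = +1.
v=5: a=5^-1·(≡1), b=5^3·(≡3) mod 5; (1|5)=+1, (3|5)=-1; (−1)^{-1·3·2}·(+1)^3·(-1)^-1 = -1.
v=11: a=11^4·(≡8), b=11^3·(≡1) mod 11; (8|11)=-1, (1|11)=+1; (−1)^{4·3·5}·(-1)^3·(+1)^4 = -1.
v=7: a=7^-3·(≡2), b=7^1·(≡2) mod 7; (2|7)=+1, (2|7)=+1; (−1)^{-3·1·3}·(+1)^1·(+1)^-3 = -1.
v=31: a=31^-2·(≡22), b=31^0·(≡19) mod 31; (22|31)=-1, (19|31)=+1; (−1)^{-2·0·15}·(-1)^0·(+1)^-2 = +1.
Ram(105, 2310) = {3, 5, 7, 11}; no ℚ_3-point on the conic.

[3, 5, 7, 11]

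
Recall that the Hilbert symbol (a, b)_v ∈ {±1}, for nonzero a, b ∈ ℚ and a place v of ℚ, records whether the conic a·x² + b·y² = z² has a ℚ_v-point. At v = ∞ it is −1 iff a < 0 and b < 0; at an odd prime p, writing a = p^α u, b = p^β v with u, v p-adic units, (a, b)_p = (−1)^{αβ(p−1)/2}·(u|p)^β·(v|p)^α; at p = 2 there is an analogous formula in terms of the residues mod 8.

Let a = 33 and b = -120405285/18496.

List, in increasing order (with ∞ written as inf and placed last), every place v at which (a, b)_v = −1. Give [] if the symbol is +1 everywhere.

[5, 7, 11, 13]

(a, b) ≡ (33, -1365) mod (ℚ^×)²; places V = {2, 3, 5, 7, 11, 13, 17, ∞}.
(a,b)_11: α=1, u≡3; β=2, v≡6 (mod 11); (3|11)=+1, (6|11)=-1; sign (−1)^0·+1^2·-1^1 = -1.
(a,b)_2: α=0, β=-6; u≡1, v≡3 (mod 8); ε(u)ε(v)=0·1, αω(v)=0·1, βω(u)=-6·0; sum ≡ 0  ⇒  +1.
(a,b)_3: α=1, u≡2; β=7, v≡1 (mod 3); (2|3)=-1, (1|3)=+1; sign (−1)^1·-1^7·+1^1 = +1.
(a,b)_13: α=0, u≡7; β=1, v≡10 (mod 13); (7|13)=-1, (10|13)=+1; sign (−1)^0·-1^1·+1^0 = -1.
(a,b)_∞: sgn(33)=+, sgn(-1365)=−, so +1.
(a,b)_17: α=0, u≡16; β=-2, v≡12 (mod 17); (16|17)=+1, (12|17)=-1; sign (−1)^0·+1^-2·-1^0 = +1.
(a,b)_5: α=0, u≡3; β=1, v≡3 (mod 5); (3|5)=-1, (3|5)=-1; sign (−1)^0·-1^1·-1^0 = -1.
(a,b)_7: α=0, u≡5; β=1, v≡1 (mod 7); (5|7)=-1, (1|7)=+1; sign (−1)^0·-1^1·+1^0 = -1.
Ram(33, -1365) = {5, 7, 11, 13}; no ℚ_5-point on the conic.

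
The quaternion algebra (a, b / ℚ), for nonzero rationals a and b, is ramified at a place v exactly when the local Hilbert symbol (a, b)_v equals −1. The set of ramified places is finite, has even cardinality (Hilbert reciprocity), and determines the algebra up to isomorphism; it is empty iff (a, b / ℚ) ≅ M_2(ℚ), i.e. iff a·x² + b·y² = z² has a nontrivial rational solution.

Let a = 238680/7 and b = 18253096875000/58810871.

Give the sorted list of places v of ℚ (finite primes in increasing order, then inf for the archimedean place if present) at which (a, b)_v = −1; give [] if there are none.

Mod squares: a ≡ 46410, b ≡ 9282. Check v ∈ {∞, 2, 3, 5, 7, 13, 17, 19, 37, 43}.
v=5: a=5^1·(≡3), b=5^8·(≡3) mod 5; (3|5)=-1, (3|5)=-1; (−1)^{1·8·2}·(-1)^8·(-1)^1 = -1.
v=19: a=19^0·(≡3), b=19^-2·(≡2) mod 19; (3|19)=-1, (2|19)=-1; (−1)^{0·-2·9}·(-1)^-2·(-1)^0 = +1.
v=13: a=13^1·(≡8), b=13^1·(≡4) mod 13; (8|13)=-1, (4|13)=+1; (−1)^{1·1·6}·(-1)^1·(+1)^1 = -1.
v=2: v_2(a)=3, v_2(b)=3; units ≡ 5, 1 (mod 8); ε·ε+αω+βω = 0·0+3·0+3·1 ≡ 1  ⇒  (a,b)_2 = -1.
v=37: a=37^0·(≡36), b=37^-2·(≡29) mod 37; (36|37)=+1, (29|37)=-1; (−1)^{0·-2·18}·(+1)^-2·(-1)^0 = +1.
v=7: a=7^-1·(≡1), b=7^-1·(≡6) mod 7; (1|7)=+1, (6|7)=-1; (−1)^{-1·-1·3}·(+1)^-1·(-1)^-1 = +1.
v=∞: 46410 > 0 and 9282 > 0  ⇒  (a,b)_∞ = +1.
v=3: a=3^3·(≡2), b=3^5·(≡1) mod 3; (2|3)=-1, (1|3)=+1; (−1)^{3·5·1}·(-1)^5·(+1)^3 = +1.
v=43: a=43^0·(≡35), b=43^2·(≡5) mod 43; (35|43)=+1, (5|43)=-1; (−1)^{0·2·21}·(+1)^2·(-1)^0 = +1.
v=17: a=17^1·(≡7), b=17^-1·(≡15) mod 17; (7|17)=-1, (15|17)=+1; (−1)^{1·-1·8}·(-1)^-1·(+1)^1 = -1.
(46410, 9282 / ℚ) ramifies at {2, 5, 13, 17}: a division algebra.

[2, 5, 13, 17]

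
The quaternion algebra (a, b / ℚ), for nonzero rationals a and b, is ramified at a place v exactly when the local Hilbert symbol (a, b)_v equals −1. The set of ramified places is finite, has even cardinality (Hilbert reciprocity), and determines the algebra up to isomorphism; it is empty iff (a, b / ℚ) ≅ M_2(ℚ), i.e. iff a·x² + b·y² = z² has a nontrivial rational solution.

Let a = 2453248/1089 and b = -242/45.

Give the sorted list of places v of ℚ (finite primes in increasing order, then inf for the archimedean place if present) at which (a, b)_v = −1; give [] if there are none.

[2, 5]

Mod squares: a ≡ 7, b ≡ -10. Check v ∈ {∞, 2, 3, 5, 7, 11, 37}.
v=7: a=7^1·(≡4), b=7^0·(≡1) mod 7; (4|7)=+1, (1|7)=+1; (−1)^{1·0·3}·(+1)^0·(+1)^1 = +1.
v=3: a=3^-2·(≡1), b=3^-2·(≡2) mod 3; (1|3)=+1, (2|3)=-1; (−1)^{-2·-2·1}·(+1)^-2·(-1)^-2 = +1.
v=∞: 7 > 0 and -10 < 0  ⇒  (a,b)_∞ = +1.
v=5: a=5^0·(≡2), b=5^-1·(≡2) mod 5; (2|5)=-1, (2|5)=-1; (−1)^{0·-1·2}·(-1)^-1·(-1)^0 = -1.
v=2: v_2(a)=8, v_2(b)=1; units ≡ 7, 3 (mod 8); ε·ε+αω+βω = 1·1+8·1+1·0 ≡ 1  ⇒  (a,b)_2 = -1.
v=37: a=37^2·(≡1), b=37^0·(≡16) mod 37; (1|37)=+1, (16|37)=+1; (−1)^{2·0·18}·(+1)^0·(+1)^2 = +1.
v=11: a=11^-2·(≡8), b=11^2·(≡9) mod 11; (8|11)=-1, (9|11)=+1; (−1)^{-2·2·5}·(-1)^2·(+1)^-2 = +1.
(7, -10 / ℚ) ramifies at {2, 5}: a division algebra.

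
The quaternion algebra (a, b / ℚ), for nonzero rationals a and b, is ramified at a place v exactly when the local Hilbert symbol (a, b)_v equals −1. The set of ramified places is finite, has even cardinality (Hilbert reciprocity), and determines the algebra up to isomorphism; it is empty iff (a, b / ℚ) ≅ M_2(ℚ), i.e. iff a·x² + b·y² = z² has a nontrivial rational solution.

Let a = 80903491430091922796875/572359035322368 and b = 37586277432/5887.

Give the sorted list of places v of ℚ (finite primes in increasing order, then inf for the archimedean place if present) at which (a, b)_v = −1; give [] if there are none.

(a, b) ≡ (133, 167314) mod (ℚ^×)²; places V = {2, 3, 5, 7, 11, 17, 19, 29, 37, ∞}.
(a,b)_17: α=2, u≡7; β=1, v≡1 (mod 17); (7|17)=-1, (1|17)=+1; sign (−1)^0·-1^1·+1^2 = -1.
(a,b)_11: α=4, u≡5; β=2, v≡3 (mod 11); (5|11)=+1, (3|11)=+1; sign (−1)^0·+1^2·+1^4 = +1.
(a,b)_5: α=6, u≡3; β=0, v≡1 (mod 5); (3|5)=-1, (1|5)=+1; sign (−1)^0·-1^0·+1^6 = +1.
(a,b)_19: α=7, u≡5; β=3, v≡6 (mod 19); (5|19)=+1, (6|19)=+1; sign (−1)^1·+1^3·+1^7 = -1.
(a,b)_7: α=-3, u≡3; β=-1, v≡4 (mod 7); (3|7)=-1, (4|7)=+1; sign (−1)^1·-1^-1·+1^-3 = +1.
(a,b)_37: α=2, u≡23; β=1, v≡31 (mod 37); (23|37)=-1, (31|37)=-1; sign (−1)^0·-1^1·-1^2 = -1.
(a,b)_∞: sgn(133)=+, sgn(167314)=+, so +1.
(a,b)_2: α=-18, β=3; u≡5, v≡1 (mod 8); ε(u)ε(v)=0·0, αω(v)=-18·0, βω(u)=3·1; sum ≡ 1  ⇒  -1.
(a,b)_29: α=-4, u≡15; β=-2, v≡13 (mod 29); (15|29)=-1, (13|29)=+1; sign (−1)^0·-1^-2·+1^-4 = +1.
(a,b)_3: α=-2, u≡1; β=2, v≡1 (mod 3); (1|3)=+1, (1|3)=+1; sign (−1)^0·+1^2·+1^-2 = +1.
Ram(133, 167314) = {2, 17, 19, 37}; no ℚ_2-point on the conic.

[2, 17, 19, 37]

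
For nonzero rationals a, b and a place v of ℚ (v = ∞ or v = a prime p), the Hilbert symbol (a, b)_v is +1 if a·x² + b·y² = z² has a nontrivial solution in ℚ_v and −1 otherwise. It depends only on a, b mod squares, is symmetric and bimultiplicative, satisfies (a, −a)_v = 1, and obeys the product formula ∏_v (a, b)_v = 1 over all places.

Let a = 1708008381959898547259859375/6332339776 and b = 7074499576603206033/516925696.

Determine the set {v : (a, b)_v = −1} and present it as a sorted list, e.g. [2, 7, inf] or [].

Mod squares: a ≡ 188071, b ≡ 17. Check v ∈ {∞, 2, 3, 5, 7, 11, 13, 17, 19, 23, 29, 31, 37}.
v=17: a=17^1·(≡13), b=17^1·(≡9) mod 17; (13|17)=+1, (9|17)=+1; (−1)^{1·1·8}·(+1)^1·(+1)^1 = +1.
v=2: v_2(a)=-6, v_2(b)=-8; units ≡ 7, 1 (mod 8); ε·ε+αω+βω = 1·0+-6·0+-8·0 ≡ 0  ⇒  (a,b)_2 = +1.
v=5: a=5^6·(≡1), b=5^0·(≡3) mod 5; (1|5)=+1, (3|5)=-1; (−1)^{6·0·2}·(+1)^0·(-1)^6 = +1.
v=29: a=29^-2·(≡5), b=29^-2·(≡11) mod 29; (5|29)=+1, (11|29)=-1; (−1)^{-2·-2·14}·(+1)^-2·(-1)^-2 = +1.
v=7: a=7^-6·(≡2), b=7^-4·(≡5) mod 7; (2|7)=+1, (5|7)=-1; (−1)^{-6·-4·3}·(+1)^-4·(-1)^-6 = +1.
v=19: a=19^2·(≡9), b=19^2·(≡17) mod 19; (9|19)=+1, (17|19)=+1; (−1)^{2·2·9}·(+1)^2·(+1)^2 = +1.
v=31: a=31^2·(≡5), b=31^2·(≡12) mod 31; (5|31)=+1, (12|31)=-1; (−1)^{2·2·15}·(+1)^2·(-1)^2 = +1.
v=13: a=13^5·(≡7), b=13^2·(≡10) mod 13; (7|13)=-1, (10|13)=+1; (−1)^{5·2·6}·(-1)^2·(+1)^5 = +1.
v=23: a=23^3·(≡2), b=23^2·(≡17) mod 23; (2|23)=+1, (17|23)=-1; (−1)^{3·2·11}·(+1)^2·(-1)^3 = -1.
v=3: a=3^4·(≡1), b=3^4·(≡2) mod 3; (1|3)=+1, (2|3)=-1; (−1)^{4·4·1}·(+1)^4·(-1)^4 = +1.
v=∞: 188071 > 0 and 17 > 0  ⇒  (a,b)_∞ = +1.
v=11: a=11^0·(≡4), b=11^2·(≡10) mod 11; (4|11)=+1, (10|11)=-1; (−1)^{0·2·5}·(+1)^2·(-1)^0 = +1.
v=37: a=37^3·(≡18), b=37^2·(≡20) mod 37; (18|37)=-1, (20|37)=-1; (−1)^{3·2·18}·(-1)^2·(-1)^3 = -1.
(188071, 17 / ℚ) ramifies at {23, 37}: a division algebra.

[23, 37]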